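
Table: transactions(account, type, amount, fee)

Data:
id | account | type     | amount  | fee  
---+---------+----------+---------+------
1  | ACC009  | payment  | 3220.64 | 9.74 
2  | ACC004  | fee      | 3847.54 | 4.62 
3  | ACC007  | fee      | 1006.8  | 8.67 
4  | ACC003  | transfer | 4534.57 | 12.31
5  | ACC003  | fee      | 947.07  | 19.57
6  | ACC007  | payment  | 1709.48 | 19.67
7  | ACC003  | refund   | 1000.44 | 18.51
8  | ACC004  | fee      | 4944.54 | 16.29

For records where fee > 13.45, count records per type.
SELECT type, COUNT(*)
FROM transactions
WHERE fee > 13.45
GROUP BY type

Note: WHERE filters rows before grouping.

Result:
  fee: 2
  payment: 1
  refund: 1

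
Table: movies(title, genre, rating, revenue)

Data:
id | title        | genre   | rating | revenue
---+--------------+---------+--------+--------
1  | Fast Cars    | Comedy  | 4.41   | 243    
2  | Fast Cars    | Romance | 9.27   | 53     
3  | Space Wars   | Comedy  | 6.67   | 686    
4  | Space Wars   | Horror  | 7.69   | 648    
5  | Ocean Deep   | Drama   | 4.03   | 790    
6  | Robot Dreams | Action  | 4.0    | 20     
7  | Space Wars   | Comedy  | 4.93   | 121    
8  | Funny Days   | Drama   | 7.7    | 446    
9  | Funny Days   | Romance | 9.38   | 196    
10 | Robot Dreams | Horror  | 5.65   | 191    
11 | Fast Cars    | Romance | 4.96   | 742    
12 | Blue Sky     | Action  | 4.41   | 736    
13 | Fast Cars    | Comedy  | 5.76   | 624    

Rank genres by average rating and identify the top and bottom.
SELECT genre, AVG(rating)
FROM movies
GROUP BY genre
ORDER BY AVG(rating)

All groups:
  Action: 4.21
  Comedy: 5.44
  Drama: 5.87
  Horror: 6.67
  Romance: 7.87

Highest: Romance (7.87)
Lowest: Action (4.21)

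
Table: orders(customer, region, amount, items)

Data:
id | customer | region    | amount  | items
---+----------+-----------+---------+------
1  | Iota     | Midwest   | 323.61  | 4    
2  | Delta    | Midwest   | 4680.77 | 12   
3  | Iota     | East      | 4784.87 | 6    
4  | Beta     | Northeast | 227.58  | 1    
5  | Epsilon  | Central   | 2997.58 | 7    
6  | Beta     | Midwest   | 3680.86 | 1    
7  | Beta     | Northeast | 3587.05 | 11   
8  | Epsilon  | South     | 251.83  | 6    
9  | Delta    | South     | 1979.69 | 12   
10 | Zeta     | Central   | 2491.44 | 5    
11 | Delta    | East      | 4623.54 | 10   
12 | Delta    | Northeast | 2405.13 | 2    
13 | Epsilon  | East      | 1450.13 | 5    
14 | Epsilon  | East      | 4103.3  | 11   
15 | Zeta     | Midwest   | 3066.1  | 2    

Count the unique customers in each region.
SELECT region, COUNT(DISTINCT customer)
FROM orders
GROUP BY region

Result:
  Central: 2 distinct
  East: 3 distinct
  Midwest: 4 distinct
  Northeast: 2 distinct
  South: 2 distinct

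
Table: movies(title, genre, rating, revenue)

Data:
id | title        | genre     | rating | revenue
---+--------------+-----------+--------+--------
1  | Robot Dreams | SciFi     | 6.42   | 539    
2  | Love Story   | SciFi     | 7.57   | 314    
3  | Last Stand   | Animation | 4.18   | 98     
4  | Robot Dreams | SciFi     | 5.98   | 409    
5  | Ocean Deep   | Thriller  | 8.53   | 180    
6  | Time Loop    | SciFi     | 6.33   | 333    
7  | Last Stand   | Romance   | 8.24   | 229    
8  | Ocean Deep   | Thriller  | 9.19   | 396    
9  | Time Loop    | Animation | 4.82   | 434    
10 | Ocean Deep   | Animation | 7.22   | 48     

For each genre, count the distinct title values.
SELECT genre, COUNT(DISTINCT title)
FROM movies
GROUP BY genre

Result:
  Animation: 3 distinct
  Romance: 1 distinct
  SciFi: 3 distinct
  Thriller: 1 distinct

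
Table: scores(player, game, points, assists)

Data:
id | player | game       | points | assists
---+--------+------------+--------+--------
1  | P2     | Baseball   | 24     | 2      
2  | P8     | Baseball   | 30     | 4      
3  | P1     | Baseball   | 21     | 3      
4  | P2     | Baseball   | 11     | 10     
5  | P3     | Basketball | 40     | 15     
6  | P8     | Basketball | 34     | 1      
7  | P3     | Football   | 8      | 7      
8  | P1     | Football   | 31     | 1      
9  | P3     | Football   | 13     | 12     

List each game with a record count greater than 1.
SELECT game, COUNT(*) as cnt
FROM scores
GROUP BY game
HAVING COUNT(*) > 1

Result:
  Baseball: 4
  Basketball: 2
  Football: 3

Note: HAVING filters groups after aggregation, WHERE filters rows before.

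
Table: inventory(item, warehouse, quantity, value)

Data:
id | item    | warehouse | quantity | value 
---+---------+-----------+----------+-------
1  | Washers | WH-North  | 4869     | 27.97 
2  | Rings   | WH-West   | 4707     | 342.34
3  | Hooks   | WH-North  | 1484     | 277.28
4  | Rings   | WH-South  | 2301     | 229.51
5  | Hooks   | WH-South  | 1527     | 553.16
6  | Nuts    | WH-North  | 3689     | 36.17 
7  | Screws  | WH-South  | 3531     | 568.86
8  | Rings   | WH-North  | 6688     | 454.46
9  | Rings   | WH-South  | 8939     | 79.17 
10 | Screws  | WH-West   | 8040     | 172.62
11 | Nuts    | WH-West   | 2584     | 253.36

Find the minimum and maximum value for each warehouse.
SELECT warehouse, MIN(value), MAX(value)
FROM inventory
GROUP BY warehouse

Result:
  WH-North: min=27.97, max=454.46
  WH-South: min=79.17, max=568.86
  WH-West: min=172.62, max=342.34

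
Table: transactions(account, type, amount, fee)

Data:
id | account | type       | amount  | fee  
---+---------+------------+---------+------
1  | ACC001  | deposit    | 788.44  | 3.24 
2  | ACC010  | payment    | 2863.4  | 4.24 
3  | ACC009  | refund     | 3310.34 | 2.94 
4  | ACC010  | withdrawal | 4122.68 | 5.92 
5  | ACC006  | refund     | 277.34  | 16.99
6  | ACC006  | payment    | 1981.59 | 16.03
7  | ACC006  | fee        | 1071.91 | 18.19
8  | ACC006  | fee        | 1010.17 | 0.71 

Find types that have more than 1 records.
SELECT type, COUNT(*) as cnt
FROM transactions
GROUP BY type
HAVING COUNT(*) > 1

Result:
  fee: 2
  payment: 2
  refund: 2

Note: HAVING filters groups after aggregation, WHERE filters rows before.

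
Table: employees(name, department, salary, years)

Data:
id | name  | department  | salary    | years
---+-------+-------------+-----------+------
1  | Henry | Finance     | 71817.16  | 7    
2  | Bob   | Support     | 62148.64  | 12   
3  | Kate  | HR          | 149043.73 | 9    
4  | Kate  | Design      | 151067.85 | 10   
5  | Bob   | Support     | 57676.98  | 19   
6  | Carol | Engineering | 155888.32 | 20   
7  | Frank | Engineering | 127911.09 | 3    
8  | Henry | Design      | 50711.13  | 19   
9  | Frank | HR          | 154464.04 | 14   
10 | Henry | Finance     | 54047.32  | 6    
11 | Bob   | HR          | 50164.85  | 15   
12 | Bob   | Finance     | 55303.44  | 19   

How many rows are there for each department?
SELECT department, COUNT(*) as count
FROM employees
GROUP BY department

Result:
  Design: 2
  Engineering: 2
  Finance: 3
  HR: 3
  Support: 2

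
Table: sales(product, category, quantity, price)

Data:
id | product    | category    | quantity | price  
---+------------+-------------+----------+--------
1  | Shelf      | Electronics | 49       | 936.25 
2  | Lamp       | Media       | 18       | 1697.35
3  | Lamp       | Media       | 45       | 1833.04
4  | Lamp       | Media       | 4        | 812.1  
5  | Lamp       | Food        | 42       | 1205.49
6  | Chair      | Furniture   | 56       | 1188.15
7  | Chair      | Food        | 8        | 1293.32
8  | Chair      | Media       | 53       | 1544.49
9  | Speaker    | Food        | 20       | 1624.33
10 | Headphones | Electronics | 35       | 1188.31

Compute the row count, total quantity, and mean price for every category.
SELECT category,
       COUNT(*) as cnt,
       SUM(quantity) as total_quantity,
       AVG(price) as avg_price
FROM sales
GROUP BY category

Result:
  Electronics: 2 records, 84 total quantity, 1062.28 avg price
  Food: 3 records, 70 total quantity, 1374.38 avg price
  Furniture: 1 records, 56 total quantity, 1188.15 avg price
  Media: 4 records, 120 total quantity, 1471.75 avg price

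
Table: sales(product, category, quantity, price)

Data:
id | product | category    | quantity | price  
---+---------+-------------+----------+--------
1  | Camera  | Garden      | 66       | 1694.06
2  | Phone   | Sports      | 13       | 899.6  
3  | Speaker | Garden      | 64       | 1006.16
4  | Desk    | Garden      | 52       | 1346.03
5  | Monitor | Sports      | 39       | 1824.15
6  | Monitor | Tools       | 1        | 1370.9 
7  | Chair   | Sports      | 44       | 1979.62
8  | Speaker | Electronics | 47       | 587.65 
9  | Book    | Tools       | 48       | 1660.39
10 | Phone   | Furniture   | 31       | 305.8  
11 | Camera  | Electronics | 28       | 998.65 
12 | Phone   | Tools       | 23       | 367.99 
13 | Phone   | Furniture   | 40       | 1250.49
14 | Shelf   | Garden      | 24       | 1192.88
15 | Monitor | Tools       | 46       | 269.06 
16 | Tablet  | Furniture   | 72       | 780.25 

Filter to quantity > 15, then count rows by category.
SELECT category, COUNT(*)
FROM sales
WHERE quantity > 15
GROUP BY category

Note: WHERE filters rows before grouping.

Result:
  Electronics: 2
  Furniture: 3
  Garden: 4
  Sports: 2
  Tools: 3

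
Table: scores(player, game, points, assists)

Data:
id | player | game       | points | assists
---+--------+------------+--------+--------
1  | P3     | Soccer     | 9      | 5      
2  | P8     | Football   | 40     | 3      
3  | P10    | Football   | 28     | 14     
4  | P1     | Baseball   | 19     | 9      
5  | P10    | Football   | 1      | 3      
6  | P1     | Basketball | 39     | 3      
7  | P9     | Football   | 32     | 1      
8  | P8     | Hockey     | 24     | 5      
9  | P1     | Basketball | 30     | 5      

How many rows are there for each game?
SELECT game, COUNT(*) as count
FROM scores
GROUP BY game

Result:
  Baseball: 1
  Basketball: 2
  Football: 4
  Hockey: 1
  Soccer: 1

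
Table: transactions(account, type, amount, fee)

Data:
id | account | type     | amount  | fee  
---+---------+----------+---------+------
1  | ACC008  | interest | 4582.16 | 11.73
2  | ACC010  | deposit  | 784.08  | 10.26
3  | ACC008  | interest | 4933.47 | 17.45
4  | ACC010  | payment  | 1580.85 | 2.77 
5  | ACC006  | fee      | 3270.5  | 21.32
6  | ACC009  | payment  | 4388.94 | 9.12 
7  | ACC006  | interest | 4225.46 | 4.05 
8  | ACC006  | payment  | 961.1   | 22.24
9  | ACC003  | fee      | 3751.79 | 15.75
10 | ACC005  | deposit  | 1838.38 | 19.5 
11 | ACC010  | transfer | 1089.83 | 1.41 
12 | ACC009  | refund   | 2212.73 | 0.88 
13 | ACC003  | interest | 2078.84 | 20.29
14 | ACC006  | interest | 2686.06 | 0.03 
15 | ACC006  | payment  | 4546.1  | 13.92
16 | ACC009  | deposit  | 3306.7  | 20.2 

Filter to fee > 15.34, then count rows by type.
SELECT type, COUNT(*)
FROM transactions
WHERE fee > 15.34
GROUP BY type

Note: WHERE filters rows before grouping.

Result:
  deposit: 2
  fee: 2
  interest: 2
  payment: 1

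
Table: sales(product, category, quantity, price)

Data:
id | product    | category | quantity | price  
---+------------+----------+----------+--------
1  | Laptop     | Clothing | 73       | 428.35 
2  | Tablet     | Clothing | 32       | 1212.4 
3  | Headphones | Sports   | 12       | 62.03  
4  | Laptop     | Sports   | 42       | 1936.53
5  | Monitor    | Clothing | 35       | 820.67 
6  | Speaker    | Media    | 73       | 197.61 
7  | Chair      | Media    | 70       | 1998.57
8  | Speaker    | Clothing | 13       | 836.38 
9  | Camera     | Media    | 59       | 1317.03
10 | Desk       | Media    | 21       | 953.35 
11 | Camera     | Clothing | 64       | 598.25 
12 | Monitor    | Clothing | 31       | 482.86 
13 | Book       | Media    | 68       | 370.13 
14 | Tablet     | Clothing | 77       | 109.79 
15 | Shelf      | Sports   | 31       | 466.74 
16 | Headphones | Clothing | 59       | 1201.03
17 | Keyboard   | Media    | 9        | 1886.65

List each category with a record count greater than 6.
SELECT category, COUNT(*) as cnt
FROM sales
GROUP BY category
HAVING COUNT(*) > 6

Result:
  Clothing: 8

Note: HAVING filters groups after aggregation, WHERE filters rows before.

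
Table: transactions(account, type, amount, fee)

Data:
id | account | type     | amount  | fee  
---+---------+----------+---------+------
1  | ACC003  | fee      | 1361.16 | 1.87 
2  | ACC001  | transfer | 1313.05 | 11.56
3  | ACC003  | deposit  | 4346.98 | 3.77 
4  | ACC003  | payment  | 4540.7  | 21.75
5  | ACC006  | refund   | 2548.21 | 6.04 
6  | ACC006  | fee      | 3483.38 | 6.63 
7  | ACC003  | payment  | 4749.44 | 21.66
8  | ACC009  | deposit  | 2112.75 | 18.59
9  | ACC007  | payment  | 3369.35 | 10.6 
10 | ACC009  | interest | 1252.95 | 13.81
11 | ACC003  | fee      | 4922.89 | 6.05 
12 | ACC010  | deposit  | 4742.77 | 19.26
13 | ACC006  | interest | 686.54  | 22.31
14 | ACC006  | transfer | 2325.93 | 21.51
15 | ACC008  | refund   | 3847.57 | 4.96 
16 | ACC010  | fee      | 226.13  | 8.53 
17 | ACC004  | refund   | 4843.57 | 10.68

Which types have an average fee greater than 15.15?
SELECT type, AVG(fee)
FROM transactions
GROUP BY type
HAVING AVG(fee) > 15.15

Result:
  interest: avg=18.06
  payment: avg=18.00
  transfer: avg=16.54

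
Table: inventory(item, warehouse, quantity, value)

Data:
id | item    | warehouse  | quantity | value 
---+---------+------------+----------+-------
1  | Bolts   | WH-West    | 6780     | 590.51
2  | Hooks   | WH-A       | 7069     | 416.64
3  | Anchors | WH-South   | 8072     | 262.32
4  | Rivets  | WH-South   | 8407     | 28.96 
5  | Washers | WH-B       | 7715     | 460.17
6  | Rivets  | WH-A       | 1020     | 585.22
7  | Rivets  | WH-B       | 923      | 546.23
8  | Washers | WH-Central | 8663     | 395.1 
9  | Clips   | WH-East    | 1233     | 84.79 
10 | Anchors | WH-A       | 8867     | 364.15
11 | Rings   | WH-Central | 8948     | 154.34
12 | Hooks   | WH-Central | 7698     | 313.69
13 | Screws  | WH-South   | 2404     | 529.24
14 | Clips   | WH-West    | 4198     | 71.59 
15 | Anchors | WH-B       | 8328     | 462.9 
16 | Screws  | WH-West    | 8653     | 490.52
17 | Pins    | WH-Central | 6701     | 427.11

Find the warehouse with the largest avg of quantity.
SELECT warehouse, AVG(quantity) as val
FROM inventory
GROUP BY warehouse
ORDER BY val DESC
LIMIT 1

Result: WH-Central with avg(quantity) = 8002.50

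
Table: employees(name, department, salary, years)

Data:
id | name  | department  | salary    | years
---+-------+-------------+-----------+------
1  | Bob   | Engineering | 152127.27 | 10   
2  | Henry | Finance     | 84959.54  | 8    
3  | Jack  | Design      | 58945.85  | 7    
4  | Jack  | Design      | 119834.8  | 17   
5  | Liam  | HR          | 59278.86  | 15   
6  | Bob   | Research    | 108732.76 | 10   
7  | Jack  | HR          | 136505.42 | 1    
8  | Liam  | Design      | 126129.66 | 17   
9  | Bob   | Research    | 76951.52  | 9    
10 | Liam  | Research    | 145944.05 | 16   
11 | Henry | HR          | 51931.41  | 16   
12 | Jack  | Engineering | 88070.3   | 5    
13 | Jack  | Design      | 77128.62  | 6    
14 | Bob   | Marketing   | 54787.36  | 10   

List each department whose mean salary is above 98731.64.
SELECT department, AVG(salary)
FROM employees
GROUP BY department
HAVING AVG(salary) > 98731.64

Result:
  Engineering: avg=120098.79
  Research: avg=110542.78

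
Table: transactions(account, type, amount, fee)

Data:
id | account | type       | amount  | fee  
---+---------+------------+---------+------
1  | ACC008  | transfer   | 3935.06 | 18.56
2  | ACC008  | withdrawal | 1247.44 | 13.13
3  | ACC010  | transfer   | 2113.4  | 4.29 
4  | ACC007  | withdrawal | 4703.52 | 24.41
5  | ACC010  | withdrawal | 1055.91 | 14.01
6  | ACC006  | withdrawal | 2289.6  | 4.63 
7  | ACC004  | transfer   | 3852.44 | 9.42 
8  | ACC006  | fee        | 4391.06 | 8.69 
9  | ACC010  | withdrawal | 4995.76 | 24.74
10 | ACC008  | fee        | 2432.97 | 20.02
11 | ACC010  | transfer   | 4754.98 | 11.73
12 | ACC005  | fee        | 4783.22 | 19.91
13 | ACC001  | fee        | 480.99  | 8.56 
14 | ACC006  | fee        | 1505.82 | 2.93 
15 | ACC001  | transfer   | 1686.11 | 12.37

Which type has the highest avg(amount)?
SELECT type, AVG(amount) as val
FROM transactions
GROUP BY type
ORDER BY val DESC
LIMIT 1

Result: transfer with avg(amount) = 3268.40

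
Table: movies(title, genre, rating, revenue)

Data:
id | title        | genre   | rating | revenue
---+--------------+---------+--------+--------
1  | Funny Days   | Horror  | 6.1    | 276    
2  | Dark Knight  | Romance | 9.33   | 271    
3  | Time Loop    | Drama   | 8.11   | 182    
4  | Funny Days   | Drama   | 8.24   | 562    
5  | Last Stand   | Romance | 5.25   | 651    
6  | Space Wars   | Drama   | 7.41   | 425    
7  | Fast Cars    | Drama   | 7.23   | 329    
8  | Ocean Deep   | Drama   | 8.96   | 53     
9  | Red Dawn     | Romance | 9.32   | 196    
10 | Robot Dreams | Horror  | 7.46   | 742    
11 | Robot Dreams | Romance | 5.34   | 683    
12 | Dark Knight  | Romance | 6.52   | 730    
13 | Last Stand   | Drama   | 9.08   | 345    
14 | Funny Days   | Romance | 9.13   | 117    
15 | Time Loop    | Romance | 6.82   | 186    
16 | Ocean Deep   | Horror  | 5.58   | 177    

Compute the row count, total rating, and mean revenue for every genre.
SELECT genre,
       COUNT(*) as cnt,
       SUM(rating) as total_rating,
       AVG(revenue) as avg_revenue
FROM movies
GROUP BY genre

Result:
  Drama: 6 records, 49.03 total rating, 316.00 avg revenue
  Horror: 3 records, 19.14 total rating, 398.33 avg revenue
  Romance: 7 records, 51.71 total rating, 404.86 avg revenue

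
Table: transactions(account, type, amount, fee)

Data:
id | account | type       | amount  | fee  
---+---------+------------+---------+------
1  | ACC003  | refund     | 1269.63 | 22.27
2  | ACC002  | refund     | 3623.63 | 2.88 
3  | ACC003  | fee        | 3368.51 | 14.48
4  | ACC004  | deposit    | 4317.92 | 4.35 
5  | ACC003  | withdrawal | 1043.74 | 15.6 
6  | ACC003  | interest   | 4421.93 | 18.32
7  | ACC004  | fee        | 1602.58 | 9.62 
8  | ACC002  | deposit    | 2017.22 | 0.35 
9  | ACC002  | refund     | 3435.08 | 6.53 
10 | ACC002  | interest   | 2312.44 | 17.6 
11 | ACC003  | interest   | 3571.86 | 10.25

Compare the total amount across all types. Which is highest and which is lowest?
SELECT type, SUM(amount)
FROM transactions
GROUP BY type
ORDER BY SUM(amount)

All groups:
  withdrawal: 1043.74
  fee: 4971.09
  deposit: 6335.14
  refund: 8328.34
  interest: 10306.23

Highest: interest (10306.23)
Lowest: withdrawal (1043.74)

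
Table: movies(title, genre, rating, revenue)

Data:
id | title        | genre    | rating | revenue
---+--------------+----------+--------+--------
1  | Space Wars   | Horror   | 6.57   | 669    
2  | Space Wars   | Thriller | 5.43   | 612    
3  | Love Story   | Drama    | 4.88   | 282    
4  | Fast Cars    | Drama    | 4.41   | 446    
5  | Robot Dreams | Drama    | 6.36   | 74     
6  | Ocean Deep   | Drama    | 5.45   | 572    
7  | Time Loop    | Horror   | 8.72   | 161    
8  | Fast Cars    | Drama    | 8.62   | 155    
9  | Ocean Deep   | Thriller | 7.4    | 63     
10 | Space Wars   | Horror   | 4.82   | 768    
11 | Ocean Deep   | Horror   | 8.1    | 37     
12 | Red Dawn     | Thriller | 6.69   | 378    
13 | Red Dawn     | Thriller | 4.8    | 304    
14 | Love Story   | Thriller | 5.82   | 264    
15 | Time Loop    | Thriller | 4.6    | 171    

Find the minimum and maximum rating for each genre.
SELECT genre, MIN(rating), MAX(rating)
FROM movies
GROUP BY genre

Result:
  Drama: min=4.41, max=8.62
  Horror: min=4.82, max=8.72
  Thriller: min=4.60, max=7.40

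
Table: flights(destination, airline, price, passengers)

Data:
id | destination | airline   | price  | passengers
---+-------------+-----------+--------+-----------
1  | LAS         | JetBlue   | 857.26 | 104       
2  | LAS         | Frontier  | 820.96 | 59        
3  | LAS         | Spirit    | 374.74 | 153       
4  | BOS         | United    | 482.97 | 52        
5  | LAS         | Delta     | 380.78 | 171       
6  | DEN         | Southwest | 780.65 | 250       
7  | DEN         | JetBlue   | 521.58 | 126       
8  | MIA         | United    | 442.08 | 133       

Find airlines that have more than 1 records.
SELECT airline, COUNT(*) as cnt
FROM flights
GROUP BY airline
HAVING COUNT(*) > 1

Result:
  JetBlue: 2
  United: 2

Note: HAVING filters groups after aggregation, WHERE filters rows before.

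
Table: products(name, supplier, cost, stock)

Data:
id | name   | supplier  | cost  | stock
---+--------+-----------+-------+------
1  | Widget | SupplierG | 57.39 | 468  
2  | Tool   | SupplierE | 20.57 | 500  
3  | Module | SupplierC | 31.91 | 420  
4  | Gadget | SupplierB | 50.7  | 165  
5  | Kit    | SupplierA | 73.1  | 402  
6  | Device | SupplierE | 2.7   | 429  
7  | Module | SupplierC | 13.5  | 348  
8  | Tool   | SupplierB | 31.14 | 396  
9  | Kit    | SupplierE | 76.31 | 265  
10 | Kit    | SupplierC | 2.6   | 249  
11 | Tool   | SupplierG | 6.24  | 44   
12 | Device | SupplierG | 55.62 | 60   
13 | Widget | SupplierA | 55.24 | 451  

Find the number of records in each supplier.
SELECT supplier, COUNT(*) as count
FROM products
GROUP BY supplier

Result:
  SupplierA: 2
  SupplierB: 2
  SupplierC: 3
  SupplierE: 3
  SupplierG: 3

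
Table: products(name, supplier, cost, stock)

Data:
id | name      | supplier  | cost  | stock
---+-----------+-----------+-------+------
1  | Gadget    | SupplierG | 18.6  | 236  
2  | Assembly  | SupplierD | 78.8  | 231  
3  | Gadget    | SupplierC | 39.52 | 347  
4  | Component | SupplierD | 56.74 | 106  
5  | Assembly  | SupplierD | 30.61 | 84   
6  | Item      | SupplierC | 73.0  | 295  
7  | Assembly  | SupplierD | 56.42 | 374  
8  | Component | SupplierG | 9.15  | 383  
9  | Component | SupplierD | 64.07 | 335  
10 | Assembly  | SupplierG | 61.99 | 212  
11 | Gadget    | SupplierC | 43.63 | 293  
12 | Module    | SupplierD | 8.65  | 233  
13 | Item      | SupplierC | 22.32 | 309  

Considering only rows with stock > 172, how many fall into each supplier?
SELECT supplier, COUNT(*)
FROM products
WHERE stock > 172
GROUP BY supplier

Note: WHERE filters rows before grouping.

Result:
  SupplierC: 4
  SupplierD: 4
  SupplierG: 3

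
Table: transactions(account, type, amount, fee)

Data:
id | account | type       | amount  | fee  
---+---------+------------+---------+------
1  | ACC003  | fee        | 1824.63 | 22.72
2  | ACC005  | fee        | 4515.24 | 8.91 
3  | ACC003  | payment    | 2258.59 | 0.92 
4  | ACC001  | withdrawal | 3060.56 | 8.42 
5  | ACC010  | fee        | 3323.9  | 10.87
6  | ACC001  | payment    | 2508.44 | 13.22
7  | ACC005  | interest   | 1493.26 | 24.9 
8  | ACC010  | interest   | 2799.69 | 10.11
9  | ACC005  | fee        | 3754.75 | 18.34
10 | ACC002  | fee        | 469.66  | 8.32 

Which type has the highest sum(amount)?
SELECT type, SUM(amount) as val
FROM transactions
GROUP BY type
ORDER BY val DESC
LIMIT 1

Result: fee with sum(amount) = 13888.18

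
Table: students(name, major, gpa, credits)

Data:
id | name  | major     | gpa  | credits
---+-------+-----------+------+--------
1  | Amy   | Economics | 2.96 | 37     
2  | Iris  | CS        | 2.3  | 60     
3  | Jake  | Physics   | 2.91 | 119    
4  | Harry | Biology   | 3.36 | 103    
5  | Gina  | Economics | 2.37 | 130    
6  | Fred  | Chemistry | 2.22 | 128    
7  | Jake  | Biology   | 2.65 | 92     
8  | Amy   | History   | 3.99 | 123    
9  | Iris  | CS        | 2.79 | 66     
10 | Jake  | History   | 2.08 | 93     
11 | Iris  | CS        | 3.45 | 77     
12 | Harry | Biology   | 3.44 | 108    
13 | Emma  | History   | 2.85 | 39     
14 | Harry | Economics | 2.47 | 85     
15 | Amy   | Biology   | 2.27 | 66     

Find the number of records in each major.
SELECT major, COUNT(*) as count
FROM students
GROUP BY major

Result:
  Biology: 4
  CS: 3
  Chemistry: 1
  Economics: 3
  History: 3
  Physics: 1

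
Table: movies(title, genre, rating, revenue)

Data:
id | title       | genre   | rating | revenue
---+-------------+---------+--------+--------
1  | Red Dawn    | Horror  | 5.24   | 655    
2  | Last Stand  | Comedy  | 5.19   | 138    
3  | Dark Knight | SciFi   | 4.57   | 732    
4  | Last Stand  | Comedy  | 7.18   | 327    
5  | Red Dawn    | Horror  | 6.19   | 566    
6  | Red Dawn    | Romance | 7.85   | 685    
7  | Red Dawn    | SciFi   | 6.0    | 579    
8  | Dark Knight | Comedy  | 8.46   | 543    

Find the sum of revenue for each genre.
SELECT genre, SUM(revenue) as result
FROM movies
GROUP BY genre

Result:
  Comedy: 1008
  Horror: 1221
  Romance: 685
  SciFi: 1311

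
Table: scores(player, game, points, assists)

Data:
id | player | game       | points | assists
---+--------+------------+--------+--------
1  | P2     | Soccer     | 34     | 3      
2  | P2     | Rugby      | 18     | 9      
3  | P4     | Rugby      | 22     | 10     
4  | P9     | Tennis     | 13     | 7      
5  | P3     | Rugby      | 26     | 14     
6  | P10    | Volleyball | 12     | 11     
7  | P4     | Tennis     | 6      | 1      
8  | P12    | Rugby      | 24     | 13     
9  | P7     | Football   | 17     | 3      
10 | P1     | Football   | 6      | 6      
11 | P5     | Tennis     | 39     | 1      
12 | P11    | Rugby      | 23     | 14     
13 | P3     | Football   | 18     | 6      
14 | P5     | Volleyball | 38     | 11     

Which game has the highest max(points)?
SELECT game, MAX(points) as val
FROM scores
GROUP BY game
ORDER BY val DESC
LIMIT 1

Result: Tennis with max(points) = 39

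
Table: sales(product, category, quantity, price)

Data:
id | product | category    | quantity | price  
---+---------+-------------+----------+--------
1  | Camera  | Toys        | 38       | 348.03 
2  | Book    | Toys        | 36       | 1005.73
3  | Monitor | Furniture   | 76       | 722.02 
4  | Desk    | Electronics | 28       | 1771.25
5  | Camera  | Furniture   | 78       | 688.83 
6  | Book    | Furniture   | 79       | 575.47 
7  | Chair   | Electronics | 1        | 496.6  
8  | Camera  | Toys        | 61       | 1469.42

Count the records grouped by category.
SELECT category, COUNT(*) as count
FROM sales
GROUP BY category

Result:
  Electronics: 2
  Furniture: 3
  Toys: 3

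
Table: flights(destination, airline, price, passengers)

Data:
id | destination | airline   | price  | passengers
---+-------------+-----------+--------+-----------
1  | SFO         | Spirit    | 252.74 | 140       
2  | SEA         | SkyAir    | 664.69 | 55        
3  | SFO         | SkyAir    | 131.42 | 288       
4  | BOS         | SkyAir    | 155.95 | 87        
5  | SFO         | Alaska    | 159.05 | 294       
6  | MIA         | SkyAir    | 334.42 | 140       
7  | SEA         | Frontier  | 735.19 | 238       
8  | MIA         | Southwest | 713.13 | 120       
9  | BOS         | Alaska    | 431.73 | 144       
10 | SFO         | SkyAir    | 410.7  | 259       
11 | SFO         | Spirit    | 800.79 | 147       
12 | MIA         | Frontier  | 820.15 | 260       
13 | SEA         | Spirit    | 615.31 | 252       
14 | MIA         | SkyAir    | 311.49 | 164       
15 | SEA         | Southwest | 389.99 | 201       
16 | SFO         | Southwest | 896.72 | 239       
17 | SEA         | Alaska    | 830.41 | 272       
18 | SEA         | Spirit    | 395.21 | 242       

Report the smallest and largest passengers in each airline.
SELECT airline, MIN(passengers), MAX(passengers)
FROM flights
GROUP BY airline

Result:
  Alaska: min=144, max=294
  Frontier: min=238, max=260
  SkyAir: min=55, max=288
  Southwest: min=120, max=239
  Spirit: min=140, max=252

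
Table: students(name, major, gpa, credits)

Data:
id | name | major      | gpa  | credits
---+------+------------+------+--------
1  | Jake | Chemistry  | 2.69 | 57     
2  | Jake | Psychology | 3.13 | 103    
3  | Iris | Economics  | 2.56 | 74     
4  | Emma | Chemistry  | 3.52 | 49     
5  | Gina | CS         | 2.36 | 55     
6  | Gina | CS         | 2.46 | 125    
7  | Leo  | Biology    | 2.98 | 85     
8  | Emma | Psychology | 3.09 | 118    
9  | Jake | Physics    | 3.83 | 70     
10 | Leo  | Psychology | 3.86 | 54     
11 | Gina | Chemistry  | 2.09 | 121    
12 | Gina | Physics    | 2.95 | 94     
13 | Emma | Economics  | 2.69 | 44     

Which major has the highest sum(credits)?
SELECT major, SUM(credits) as val
FROM students
GROUP BY major
ORDER BY val DESC
LIMIT 1

Result: Psychology with sum(credits) = 275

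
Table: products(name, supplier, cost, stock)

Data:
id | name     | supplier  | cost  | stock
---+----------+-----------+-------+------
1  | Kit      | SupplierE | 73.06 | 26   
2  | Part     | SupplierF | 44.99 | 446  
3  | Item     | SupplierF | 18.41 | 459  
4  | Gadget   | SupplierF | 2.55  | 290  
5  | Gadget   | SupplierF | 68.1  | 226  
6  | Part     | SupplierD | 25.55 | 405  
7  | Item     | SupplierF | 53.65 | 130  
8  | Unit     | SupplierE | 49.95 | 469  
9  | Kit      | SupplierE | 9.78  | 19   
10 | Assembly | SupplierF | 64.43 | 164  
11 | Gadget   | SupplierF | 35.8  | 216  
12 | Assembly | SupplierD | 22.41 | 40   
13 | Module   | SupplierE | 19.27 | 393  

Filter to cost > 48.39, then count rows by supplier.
SELECT supplier, COUNT(*)
FROM products
WHERE cost > 48.39
GROUP BY supplier

Note: WHERE filters rows before grouping.

Result:
  SupplierE: 2
  SupplierF: 3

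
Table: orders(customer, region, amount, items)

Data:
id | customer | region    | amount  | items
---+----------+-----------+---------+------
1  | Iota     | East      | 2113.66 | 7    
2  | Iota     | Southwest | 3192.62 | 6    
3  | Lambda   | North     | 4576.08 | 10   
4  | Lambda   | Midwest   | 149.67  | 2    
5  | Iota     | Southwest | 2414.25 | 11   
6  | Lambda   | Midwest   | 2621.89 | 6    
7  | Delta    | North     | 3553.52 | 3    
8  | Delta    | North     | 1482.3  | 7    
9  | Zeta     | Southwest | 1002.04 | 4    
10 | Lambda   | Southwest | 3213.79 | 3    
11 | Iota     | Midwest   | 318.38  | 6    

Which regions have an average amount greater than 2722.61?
SELECT region, AVG(amount)
FROM orders
GROUP BY region
HAVING AVG(amount) > 2722.61

Result:
  North: avg=3203.97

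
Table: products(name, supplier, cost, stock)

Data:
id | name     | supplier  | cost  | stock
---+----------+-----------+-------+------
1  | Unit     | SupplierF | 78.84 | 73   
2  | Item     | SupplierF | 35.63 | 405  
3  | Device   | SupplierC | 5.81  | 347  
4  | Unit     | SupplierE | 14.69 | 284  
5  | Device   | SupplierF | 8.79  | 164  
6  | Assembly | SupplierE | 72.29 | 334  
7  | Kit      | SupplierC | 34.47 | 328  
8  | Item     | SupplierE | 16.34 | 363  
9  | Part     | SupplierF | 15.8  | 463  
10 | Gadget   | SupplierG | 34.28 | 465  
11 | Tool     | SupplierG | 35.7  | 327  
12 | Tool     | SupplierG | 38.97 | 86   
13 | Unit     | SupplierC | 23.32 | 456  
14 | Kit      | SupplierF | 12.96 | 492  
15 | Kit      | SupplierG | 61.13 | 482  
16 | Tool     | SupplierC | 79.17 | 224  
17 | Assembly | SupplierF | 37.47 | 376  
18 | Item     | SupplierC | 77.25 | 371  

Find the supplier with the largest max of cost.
SELECT supplier, MAX(cost) as val
FROM products
GROUP BY supplier
ORDER BY val DESC
LIMIT 1

Result: SupplierC with max(cost) = 79.17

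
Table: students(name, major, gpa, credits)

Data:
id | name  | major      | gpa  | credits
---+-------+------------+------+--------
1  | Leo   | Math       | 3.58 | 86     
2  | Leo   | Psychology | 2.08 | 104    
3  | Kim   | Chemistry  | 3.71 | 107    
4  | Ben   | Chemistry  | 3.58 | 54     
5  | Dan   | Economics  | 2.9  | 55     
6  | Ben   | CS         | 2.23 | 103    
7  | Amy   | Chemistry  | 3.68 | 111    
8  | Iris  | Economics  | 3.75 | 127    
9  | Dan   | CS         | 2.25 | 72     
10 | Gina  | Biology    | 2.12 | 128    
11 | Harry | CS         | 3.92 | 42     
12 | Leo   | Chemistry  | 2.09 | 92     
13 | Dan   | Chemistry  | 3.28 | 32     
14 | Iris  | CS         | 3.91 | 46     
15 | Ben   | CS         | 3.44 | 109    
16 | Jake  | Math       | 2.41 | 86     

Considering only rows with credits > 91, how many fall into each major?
SELECT major, COUNT(*)
FROM students
WHERE credits > 91
GROUP BY major

Note: WHERE filters rows before grouping.

Result:
  Biology: 1
  CS: 2
  Chemistry: 3
  Economics: 1
  Psychology: 1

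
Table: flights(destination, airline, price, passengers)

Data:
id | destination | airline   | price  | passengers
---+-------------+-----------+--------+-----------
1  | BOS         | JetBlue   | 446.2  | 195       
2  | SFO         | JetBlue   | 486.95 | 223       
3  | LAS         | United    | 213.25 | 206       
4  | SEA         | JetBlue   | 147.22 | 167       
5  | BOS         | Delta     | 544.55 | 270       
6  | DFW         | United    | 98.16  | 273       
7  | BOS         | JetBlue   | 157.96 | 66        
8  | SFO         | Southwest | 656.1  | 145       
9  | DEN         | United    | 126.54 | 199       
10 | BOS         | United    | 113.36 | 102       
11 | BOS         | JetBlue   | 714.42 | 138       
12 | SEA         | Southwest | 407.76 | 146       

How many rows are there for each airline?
SELECT airline, COUNT(*) as count
FROM flights
GROUP BY airline

Result:
  Delta: 1
  JetBlue: 5
  Southwest: 2
  United: 4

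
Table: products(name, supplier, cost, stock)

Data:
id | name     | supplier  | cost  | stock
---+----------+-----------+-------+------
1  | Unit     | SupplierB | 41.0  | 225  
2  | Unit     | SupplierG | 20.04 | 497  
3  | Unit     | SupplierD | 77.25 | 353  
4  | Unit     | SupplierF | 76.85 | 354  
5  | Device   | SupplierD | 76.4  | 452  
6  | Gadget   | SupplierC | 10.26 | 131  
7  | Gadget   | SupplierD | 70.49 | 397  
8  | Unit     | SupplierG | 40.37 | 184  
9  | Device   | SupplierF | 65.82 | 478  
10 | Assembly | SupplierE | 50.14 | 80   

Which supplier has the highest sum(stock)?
SELECT supplier, SUM(stock) as val
FROM products
GROUP BY supplier
ORDER BY val DESC
LIMIT 1

Result: SupplierD with sum(stock) = 1202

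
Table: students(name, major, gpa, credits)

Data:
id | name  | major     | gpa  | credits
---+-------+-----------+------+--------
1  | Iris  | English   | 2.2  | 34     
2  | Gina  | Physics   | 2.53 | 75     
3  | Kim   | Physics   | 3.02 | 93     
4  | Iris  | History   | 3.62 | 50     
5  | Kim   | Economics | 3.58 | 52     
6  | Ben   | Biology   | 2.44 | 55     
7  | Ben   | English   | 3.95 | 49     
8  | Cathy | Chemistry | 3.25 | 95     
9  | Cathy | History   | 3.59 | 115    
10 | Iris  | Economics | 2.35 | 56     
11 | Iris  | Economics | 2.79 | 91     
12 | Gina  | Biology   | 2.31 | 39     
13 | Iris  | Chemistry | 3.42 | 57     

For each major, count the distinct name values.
SELECT major, COUNT(DISTINCT name)
FROM students
GROUP BY major

Result:
  Biology: 2 distinct
  Chemistry: 2 distinct
  Economics: 2 distinct
  English: 2 distinct
  History: 2 distinct
  Physics: 2 distinct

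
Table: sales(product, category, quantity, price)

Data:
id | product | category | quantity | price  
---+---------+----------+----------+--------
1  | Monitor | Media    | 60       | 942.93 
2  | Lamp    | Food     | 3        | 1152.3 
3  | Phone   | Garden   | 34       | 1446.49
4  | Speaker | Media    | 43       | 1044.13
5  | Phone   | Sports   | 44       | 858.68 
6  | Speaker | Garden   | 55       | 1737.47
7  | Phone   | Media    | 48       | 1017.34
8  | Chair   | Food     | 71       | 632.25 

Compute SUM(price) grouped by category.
SELECT category, SUM(price) as result
FROM sales
GROUP BY category

Result:
  Food: 1784.55
  Garden: 3183.96
  Media: 3004.40
  Sports: 858.68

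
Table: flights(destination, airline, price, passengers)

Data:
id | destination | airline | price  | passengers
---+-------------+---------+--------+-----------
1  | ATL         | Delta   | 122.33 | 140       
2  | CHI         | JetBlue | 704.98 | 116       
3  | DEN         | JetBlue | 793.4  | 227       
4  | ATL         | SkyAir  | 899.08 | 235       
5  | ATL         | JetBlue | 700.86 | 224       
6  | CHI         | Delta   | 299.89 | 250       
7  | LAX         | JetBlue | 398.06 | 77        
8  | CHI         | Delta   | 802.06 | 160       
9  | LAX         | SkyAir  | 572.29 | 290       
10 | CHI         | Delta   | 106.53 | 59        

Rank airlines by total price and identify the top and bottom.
SELECT airline, SUM(price)
FROM flights
GROUP BY airline
ORDER BY SUM(price)

All groups:
  Delta: 1330.81
  SkyAir: 1471.37
  JetBlue: 2597.30

Highest: JetBlue (2597.30)
Lowest: Delta (1330.81)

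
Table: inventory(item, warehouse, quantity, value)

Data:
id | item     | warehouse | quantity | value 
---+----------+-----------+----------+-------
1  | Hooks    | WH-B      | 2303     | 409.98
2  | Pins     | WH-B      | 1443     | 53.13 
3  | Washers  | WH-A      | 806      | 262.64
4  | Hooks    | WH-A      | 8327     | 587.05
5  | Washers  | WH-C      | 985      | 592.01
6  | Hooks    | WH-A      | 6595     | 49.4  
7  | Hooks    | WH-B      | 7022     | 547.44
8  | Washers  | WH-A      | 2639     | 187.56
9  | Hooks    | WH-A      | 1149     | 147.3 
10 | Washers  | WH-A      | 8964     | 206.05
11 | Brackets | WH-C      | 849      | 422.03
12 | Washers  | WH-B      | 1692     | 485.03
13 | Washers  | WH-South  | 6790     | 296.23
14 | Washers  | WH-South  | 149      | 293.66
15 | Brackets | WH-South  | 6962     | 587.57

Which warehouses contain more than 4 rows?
SELECT warehouse, COUNT(*) as cnt
FROM inventory
GROUP BY warehouse
HAVING COUNT(*) > 4

Result:
  WH-A: 6

Note: HAVING filters groups after aggregation, WHERE filters rows before.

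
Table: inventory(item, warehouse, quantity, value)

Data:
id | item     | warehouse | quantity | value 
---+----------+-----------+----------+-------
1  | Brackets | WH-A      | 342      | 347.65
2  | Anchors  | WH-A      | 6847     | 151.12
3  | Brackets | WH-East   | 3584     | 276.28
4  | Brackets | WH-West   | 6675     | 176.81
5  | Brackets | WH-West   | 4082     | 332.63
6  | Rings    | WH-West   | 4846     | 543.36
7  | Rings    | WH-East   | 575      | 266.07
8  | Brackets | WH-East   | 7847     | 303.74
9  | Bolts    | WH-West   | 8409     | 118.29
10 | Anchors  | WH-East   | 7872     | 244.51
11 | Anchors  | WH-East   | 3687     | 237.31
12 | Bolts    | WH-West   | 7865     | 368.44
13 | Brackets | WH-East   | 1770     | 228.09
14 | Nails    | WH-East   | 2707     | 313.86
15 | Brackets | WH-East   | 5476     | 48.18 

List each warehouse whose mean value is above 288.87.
SELECT warehouse, AVG(value)
FROM inventory
GROUP BY warehouse
HAVING AVG(value) > 288.87

Result:
  WH-West: avg=307.91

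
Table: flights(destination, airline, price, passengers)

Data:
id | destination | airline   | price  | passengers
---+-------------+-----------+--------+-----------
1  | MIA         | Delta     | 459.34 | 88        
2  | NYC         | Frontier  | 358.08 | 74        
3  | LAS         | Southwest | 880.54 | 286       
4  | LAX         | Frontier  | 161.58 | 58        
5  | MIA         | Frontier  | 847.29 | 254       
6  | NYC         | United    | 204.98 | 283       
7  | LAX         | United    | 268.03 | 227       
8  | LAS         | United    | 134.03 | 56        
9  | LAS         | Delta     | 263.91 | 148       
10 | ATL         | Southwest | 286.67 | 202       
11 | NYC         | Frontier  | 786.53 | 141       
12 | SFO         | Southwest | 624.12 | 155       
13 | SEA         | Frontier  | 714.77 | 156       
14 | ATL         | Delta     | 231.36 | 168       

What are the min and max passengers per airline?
SELECT airline, MIN(passengers), MAX(passengers)
FROM flights
GROUP BY airline

Result:
  Delta: min=88, max=168
  Frontier: min=58, max=254
  Southwest: min=155, max=286
  United: min=56, max=283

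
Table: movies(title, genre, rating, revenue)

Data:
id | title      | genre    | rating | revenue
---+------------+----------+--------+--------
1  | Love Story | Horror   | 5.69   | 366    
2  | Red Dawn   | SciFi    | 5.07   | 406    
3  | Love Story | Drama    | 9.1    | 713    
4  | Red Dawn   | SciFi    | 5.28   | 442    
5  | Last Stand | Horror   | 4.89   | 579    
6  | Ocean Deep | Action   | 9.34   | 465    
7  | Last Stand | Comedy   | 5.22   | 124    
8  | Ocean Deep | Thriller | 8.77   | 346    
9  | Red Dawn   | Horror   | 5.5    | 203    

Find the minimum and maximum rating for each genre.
SELECT genre, MIN(rating), MAX(rating)
FROM movies
GROUP BY genre

Result:
  Action: min=9.34, max=9.34
  Comedy: min=5.22, max=5.22
  Drama: min=9.10, max=9.10
  Horror: min=4.89, max=5.69
  SciFi: min=5.07, max=5.28
  Thriller: min=8.77, max=8.77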